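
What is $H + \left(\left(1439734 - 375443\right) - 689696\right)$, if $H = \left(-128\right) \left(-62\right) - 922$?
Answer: $381609$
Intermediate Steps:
$H = 7014$ ($H = 7936 - 922 = 7014$)
$H + \left(\left(1439734 - 375443\right) - 689696\right) = 7014 + \left(\left(1439734 - 375443\right) - 689696\right) = 7014 + \left(1064291 - 689696\right) = 7014 + 374595 = 381609$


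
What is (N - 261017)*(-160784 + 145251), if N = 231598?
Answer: 456965327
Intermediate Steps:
(N - 261017)*(-160784 + 145251) = (231598 - 261017)*(-160784 + 145251) = -29419*(-15533) = 456965327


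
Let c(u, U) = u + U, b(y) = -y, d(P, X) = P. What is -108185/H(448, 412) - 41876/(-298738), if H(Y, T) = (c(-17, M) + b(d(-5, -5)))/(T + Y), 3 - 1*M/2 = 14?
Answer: 6948579019896/2539273 ≈ 2.7364e+6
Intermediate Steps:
M = -22 (M = 6 - 2*14 = 6 - 28 = -22)
c(u, U) = U + u
H(Y, T) = -34/(T + Y) (H(Y, T) = ((-22 - 17) - 1*(-5))/(T + Y) = (-39 + 5)/(T + Y) = -34/(T + Y))
-108185/H(448, 412) - 41876/(-298738) = -108185/((-34/(412 + 448))) - 41876/(-298738) = -108185/((-34/860)) - 41876*(-1/298738) = -108185/((-34*1/860)) + 20938/149369 = -108185/(-17/430) + 20938/149369 = -108185*(-430/17) + 20938/149369 = 46519550/17 + 20938/149369 = 6948579019896/2539273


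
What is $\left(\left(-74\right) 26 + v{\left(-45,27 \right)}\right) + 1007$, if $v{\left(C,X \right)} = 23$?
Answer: $-894$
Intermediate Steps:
$\left(\left(-74\right) 26 + v{\left(-45,27 \right)}\right) + 1007 = \left(\left(-74\right) 26 + 23\right) + 1007 = \left(-1924 + 23\right) + 1007 = -1901 + 1007 = -894$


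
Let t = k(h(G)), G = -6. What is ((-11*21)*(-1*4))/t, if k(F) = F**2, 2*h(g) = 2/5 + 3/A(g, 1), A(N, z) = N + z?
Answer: 92400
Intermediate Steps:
h(g) = 1/5 + 3/(2*(1 + g)) (h(g) = (2/5 + 3/(g + 1))/2 = (2*(1/5) + 3/(1 + g))/2 = (2/5 + 3/(1 + g))/2 = 1/5 + 3/(2*(1 + g)))
t = 1/100 (t = ((17 + 2*(-6))/(10*(1 - 6)))**2 = ((1/10)*(17 - 12)/(-5))**2 = ((1/10)*(-1/5)*5)**2 = (-1/10)**2 = 1/100 ≈ 0.010000)
((-11*21)*(-1*4))/t = ((-11*21)*(-1*4))/(1/100) = -231*(-4)*100 = 924*100 = 92400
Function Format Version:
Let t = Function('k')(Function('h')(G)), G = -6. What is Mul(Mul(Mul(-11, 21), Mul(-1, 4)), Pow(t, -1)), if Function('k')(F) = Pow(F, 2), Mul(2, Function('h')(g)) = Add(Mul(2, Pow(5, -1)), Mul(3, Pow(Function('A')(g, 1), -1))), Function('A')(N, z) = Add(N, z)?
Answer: 92400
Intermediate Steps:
Function('h')(g) = Add(Rational(1, 5), Mul(Rational(3, 2), Pow(Add(1, g), -1))) (Function('h')(g) = Mul(Rational(1, 2), Add(Mul(2, Pow(5, -1)), Mul(3, Pow(Add(g, 1), -1)))) = Mul(Rational(1, 2), Add(Mul(2, Rational(1, 5)), Mul(3, Pow(Add(1, g), -1)))) = Mul(Rational(1, 2), Add(Rational(2, 5), Mul(3, Pow(Add(1, g), -1)))) = Add(Rational(1, 5), Mul(Rational(3, 2), Pow(Add(1, g), -1))))
t = Rational(1, 100) (t = Pow(Mul(Rational(1, 10), Pow(Add(1, -6), -1), Add(17, Mul(2, -6))), 2) = Pow(Mul(Rational(1, 10), Pow(-5, -1), Add(17, -12)), 2) = Pow(Mul(Rational(1, 10), Rational(-1, 5), 5), 2) = Pow(Rational(-1, 10), 2) = Rational(1, 100) ≈ 0.010000)
Mul(Mul(Mul(-11, 21), Mul(-1, 4)), Pow(t, -1)) = Mul(Mul(Mul(-11, 21), Mul(-1, 4)), Pow(Rational(1, 100), -1)) = Mul(Mul(-231, -4), 100) = Mul(924, 100) = 92400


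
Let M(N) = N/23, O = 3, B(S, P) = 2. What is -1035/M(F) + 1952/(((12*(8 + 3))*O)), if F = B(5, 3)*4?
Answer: -2352791/792 ≈ -2970.7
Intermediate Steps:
F = 8 (F = 2*4 = 8)
M(N) = N/23 (M(N) = N*(1/23) = N/23)
-1035/M(F) + 1952/(((12*(8 + 3))*O)) = -1035/((1/23)*8) + 1952/(((12*(8 + 3))*3)) = -1035/8/23 + 1952/(((12*11)*3)) = -1035*23/8 + 1952/((132*3)) = -23805/8 + 1952/396 = -23805/8 + 1952*(1/396) = -23805/8 + 488/99 = -2352791/792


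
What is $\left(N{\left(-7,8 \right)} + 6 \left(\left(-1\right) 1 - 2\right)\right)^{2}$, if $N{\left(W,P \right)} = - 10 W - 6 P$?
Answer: $16$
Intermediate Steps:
$\left(N{\left(-7,8 \right)} + 6 \left(\left(-1\right) 1 - 2\right)\right)^{2} = \left(\left(\left(-10\right) \left(-7\right) - 48\right) + 6 \left(\left(-1\right) 1 - 2\right)\right)^{2} = \left(\left(70 - 48\right) + 6 \left(-1 - 2\right)\right)^{2} = \left(22 + 6 \left(-3\right)\right)^{2} = \left(22 - 18\right)^{2} = 4^{2} = 16$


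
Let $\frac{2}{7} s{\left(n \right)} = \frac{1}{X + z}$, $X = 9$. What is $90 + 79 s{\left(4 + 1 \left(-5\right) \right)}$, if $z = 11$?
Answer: $\frac{4153}{40} \approx 103.82$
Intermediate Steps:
$s{\left(n \right)} = \frac{7}{40}$ ($s{\left(n \right)} = \frac{7}{2 \left(9 + 11\right)} = \frac{7}{2 \cdot 20} = \frac{7}{2} \cdot \frac{1}{20} = \frac{7}{40}$)
$90 + 79 s{\left(4 + 1 \left(-5\right) \right)} = 90 + 79 \cdot \frac{7}{40} = 90 + \frac{553}{40} = \frac{4153}{40}$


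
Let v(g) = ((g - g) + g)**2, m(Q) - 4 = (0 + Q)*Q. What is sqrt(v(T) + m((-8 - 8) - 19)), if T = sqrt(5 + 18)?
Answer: 2*sqrt(313) ≈ 35.384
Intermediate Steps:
T = sqrt(23) ≈ 4.7958
m(Q) = 4 + Q**2 (m(Q) = 4 + (0 + Q)*Q = 4 + Q*Q = 4 + Q**2)
v(g) = g**2 (v(g) = (0 + g)**2 = g**2)
sqrt(v(T) + m((-8 - 8) - 19)) = sqrt((sqrt(23))**2 + (4 + ((-8 - 8) - 19)**2)) = sqrt(23 + (4 + (-16 - 19)**2)) = sqrt(23 + (4 + (-35)**2)) = sqrt(23 + (4 + 1225)) = sqrt(23 + 1229) = sqrt(1252) = 2*sqrt(313)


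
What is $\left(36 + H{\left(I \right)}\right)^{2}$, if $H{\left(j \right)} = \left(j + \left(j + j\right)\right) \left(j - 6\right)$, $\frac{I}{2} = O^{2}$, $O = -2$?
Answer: $7056$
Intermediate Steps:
$I = 8$ ($I = 2 \left(-2\right)^{2} = 2 \cdot 4 = 8$)
$H{\left(j \right)} = 3 j \left(-6 + j\right)$ ($H{\left(j \right)} = \left(j + 2 j\right) \left(-6 + j\right) = 3 j \left(-6 + j\right)$)
$\left(36 + H{\left(I \right)}\right)^{2} = \left(36 + 3 \cdot 8 \left(-6 + 8\right)\right)^{2} = \left(36 + 3 \cdot 8 \cdot 2\right)^{2} = \left(36 + 48\right)^{2} = 84^{2} = 7056$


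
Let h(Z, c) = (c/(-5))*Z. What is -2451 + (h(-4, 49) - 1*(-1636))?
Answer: -3879/5 ≈ -775.80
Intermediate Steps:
h(Z, c) = -Z*c/5 (h(Z, c) = (c*(-1/5))*Z = (-c/5)*Z = -Z*c/5)
-2451 + (h(-4, 49) - 1*(-1636)) = -2451 + (-1/5*(-4)*49 - 1*(-1636)) = -2451 + (196/5 + 1636) = -2451 + 8376/5 = -3879/5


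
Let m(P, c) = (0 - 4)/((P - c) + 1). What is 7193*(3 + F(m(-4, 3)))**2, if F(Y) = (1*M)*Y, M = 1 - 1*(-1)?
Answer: 1215617/9 ≈ 1.3507e+5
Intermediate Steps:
m(P, c) = -4/(1 + P - c)
M = 2 (M = 1 + 1 = 2)
F(Y) = 2*Y (F(Y) = (1*2)*Y = 2*Y)
7193*(3 + F(m(-4, 3)))**2 = 7193*(3 + 2*(4/(-1 + 3 - 1*(-4))))**2 = 7193*(3 + 2*(4/(-1 + 3 + 4)))**2 = 7193*(3 + 2*(4/6))**2 = 7193*(3 + 2*(4*(1/6)))**2 = 7193*(3 + 2*(2/3))**2 = 7193*(3 + 4/3)**2 = 7193*(13/3)**2 = 7193*(169/9) = 1215617/9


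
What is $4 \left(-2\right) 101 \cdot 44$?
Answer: $-35552$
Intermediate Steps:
$4 \left(-2\right) 101 \cdot 44 = \left(-8\right) 101 \cdot 44 = \left(-808\right) 44 = -35552$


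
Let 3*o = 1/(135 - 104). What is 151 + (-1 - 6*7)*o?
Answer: 14000/93 ≈ 150.54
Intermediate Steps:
o = 1/93 (o = 1/(3*(135 - 104)) = (1/3)/31 = (1/3)*(1/31) = 1/93 ≈ 0.010753)
151 + (-1 - 6*7)*o = 151 + (-1 - 6*7)*(1/93) = 151 + (-1 - 42)*(1/93) = 151 - 43*1/93 = 151 - 43/93 = 14000/93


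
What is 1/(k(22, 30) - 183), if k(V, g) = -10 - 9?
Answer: -1/202 ≈ -0.0049505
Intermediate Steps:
k(V, g) = -19
1/(k(22, 30) - 183) = 1/(-19 - 183) = 1/(-202) = -1/202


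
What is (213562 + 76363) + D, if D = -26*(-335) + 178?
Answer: 298813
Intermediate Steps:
D = 8888 (D = 8710 + 178 = 8888)
(213562 + 76363) + D = (213562 + 76363) + 8888 = 289925 + 8888 = 298813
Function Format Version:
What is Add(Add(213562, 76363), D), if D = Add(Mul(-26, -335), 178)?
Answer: 298813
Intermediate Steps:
D = 8888 (D = Add(8710, 178) = 8888)
Add(Add(213562, 76363), D) = Add(Add(213562, 76363), 8888) = Add(289925, 8888) = 298813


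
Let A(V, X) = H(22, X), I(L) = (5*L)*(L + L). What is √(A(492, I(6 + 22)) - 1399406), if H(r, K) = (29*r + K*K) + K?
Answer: 4*√3754667 ≈ 7750.8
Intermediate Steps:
I(L) = 10*L² (I(L) = (5*L)*(2*L) = 10*L²)
H(r, K) = K + K² + 29*r (H(r, K) = (29*r + K²) + K = (K² + 29*r) + K = K + K² + 29*r)
A(V, X) = 638 + X + X² (A(V, X) = X + X² + 29*22 = X + X² + 638 = 638 + X + X²)
√(A(492, I(6 + 22)) - 1399406) = √((638 + 10*(6 + 22)² + (10*(6 + 22)²)²) - 1399406) = √((638 + 10*28² + (10*28²)²) - 1399406) = √((638 + 10*784 + (10*784)²) - 1399406) = √((638 + 7840 + 7840²) - 1399406) = √((638 + 7840 + 61465600) - 1399406) = √(61474078 - 1399406) = √60074672 = 4*√3754667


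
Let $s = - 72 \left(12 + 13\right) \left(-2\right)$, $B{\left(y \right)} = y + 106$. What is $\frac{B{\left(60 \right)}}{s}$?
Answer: $\frac{83}{1800} \approx 0.046111$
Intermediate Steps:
$B{\left(y \right)} = 106 + y$
$s = 3600$ ($s = - 72 \cdot 25 \left(-2\right) = \left(-72\right) \left(-50\right) = 3600$)
$\frac{B{\left(60 \right)}}{s} = \frac{106 + 60}{3600} = 166 \cdot \frac{1}{3600} = \frac{83}{1800}$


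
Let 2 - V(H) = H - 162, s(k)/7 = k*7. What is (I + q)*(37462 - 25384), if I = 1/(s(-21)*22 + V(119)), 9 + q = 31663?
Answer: 2879229413346/7531 ≈ 3.8232e+8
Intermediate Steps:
s(k) = 49*k (s(k) = 7*(k*7) = 7*(7*k) = 49*k)
q = 31654 (q = -9 + 31663 = 31654)
V(H) = 164 - H (V(H) = 2 - (H - 162) = 2 - (-162 + H) = 2 + (162 - H) = 164 - H)
I = -1/22593 (I = 1/((49*(-21))*22 + (164 - 1*119)) = 1/(-1029*22 + (164 - 119)) = 1/(-22638 + 45) = 1/(-22593) = -1/22593 ≈ -4.4262e-5)
(I + q)*(37462 - 25384) = (-1/22593 + 31654)*(37462 - 25384) = (715158821/22593)*12078 = 2879229413346/7531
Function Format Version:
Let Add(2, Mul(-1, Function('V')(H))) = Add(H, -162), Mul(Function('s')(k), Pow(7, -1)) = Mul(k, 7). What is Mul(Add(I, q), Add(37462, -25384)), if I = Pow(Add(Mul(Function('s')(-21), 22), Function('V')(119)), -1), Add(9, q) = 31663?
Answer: Rational(2879229413346, 7531) ≈ 3.8232e+8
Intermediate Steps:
Function('s')(k) = Mul(49, k) (Function('s')(k) = Mul(7, Mul(k, 7)) = Mul(7, Mul(7, k)) = Mul(49, k))
q = 31654 (q = Add(-9, 31663) = 31654)
Function('V')(H) = Add(164, Mul(-1, H)) (Function('V')(H) = Add(2, Mul(-1, Add(H, -162))) = Add(2, Mul(-1, Add(-162, H))) = Add(2, Add(162, Mul(-1, H))) = Add(164, Mul(-1, H)))
I = Rational(-1, 22593) (I = Pow(Add(Mul(Mul(49, -21), 22), Add(164, Mul(-1, 119))), -1) = Pow(Add(Mul(-1029, 22), Add(164, -119)), -1) = Pow(Add(-22638, 45), -1) = Pow(-22593, -1) = Rational(-1, 22593) ≈ -4.4262e-5)
Mul(Add(I, q), Add(37462, -25384)) = Mul(Add(Rational(-1, 22593), 31654), Add(37462, -25384)) = Mul(Rational(715158821, 22593), 12078) = Rational(2879229413346, 7531)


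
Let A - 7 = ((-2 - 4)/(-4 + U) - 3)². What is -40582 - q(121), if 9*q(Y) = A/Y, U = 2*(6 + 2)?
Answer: -16070479/396 ≈ -40582.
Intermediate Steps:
U = 16 (U = 2*8 = 16)
A = 77/4 (A = 7 + ((-2 - 4)/(-4 + 16) - 3)² = 7 + (-6/12 - 3)² = 7 + (-6*1/12 - 3)² = 7 + (-½ - 3)² = 7 + (-7/2)² = 7 + 49/4 = 77/4 ≈ 19.250)
q(Y) = 77/(36*Y) (q(Y) = (77/(4*Y))/9 = 77/(36*Y))
-40582 - q(121) = -40582 - 77/(36*121) = -40582 - 1*7/396 = -40582 - 7/396 = -16070479/396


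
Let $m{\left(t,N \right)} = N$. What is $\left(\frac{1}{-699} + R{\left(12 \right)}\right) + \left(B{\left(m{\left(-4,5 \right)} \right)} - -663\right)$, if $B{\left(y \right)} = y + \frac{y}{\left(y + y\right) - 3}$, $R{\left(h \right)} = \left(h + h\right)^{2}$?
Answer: $\frac{6090380}{4893} \approx 1244.7$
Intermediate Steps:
$R{\left(h \right)} = 4 h^{2}$ ($R{\left(h \right)} = \left(2 h\right)^{2} = 4 h^{2}$)
$B{\left(y \right)} = y + \frac{y}{-3 + 2 y}$ ($B{\left(y \right)} = y + \frac{y}{2 y - 3} = y + \frac{y}{-3 + 2 y}$)
$\left(\frac{1}{-699} + R{\left(12 \right)}\right) + \left(B{\left(m{\left(-4,5 \right)} \right)} - -663\right) = \left(\frac{1}{-699} + 4 \cdot 12^{2}\right) + \left(2 \cdot 5 \frac{1}{-3 + 2 \cdot 5} \left(-1 + 5\right) - -663\right) = \left(- \frac{1}{699} + 4 \cdot 144\right) + \left(2 \cdot 5 \frac{1}{-3 + 10} \cdot 4 + 663\right) = \left(- \frac{1}{699} + 576\right) + \left(2 \cdot 5 \cdot \frac{1}{7} \cdot 4 + 663\right) = \frac{402623}{699} + \left(2 \cdot 5 \cdot \frac{1}{7} \cdot 4 + 663\right) = \frac{402623}{699} + \left(\frac{40}{7} + 663\right) = \frac{402623}{699} + \frac{4681}{7} = \frac{6090380}{4893}$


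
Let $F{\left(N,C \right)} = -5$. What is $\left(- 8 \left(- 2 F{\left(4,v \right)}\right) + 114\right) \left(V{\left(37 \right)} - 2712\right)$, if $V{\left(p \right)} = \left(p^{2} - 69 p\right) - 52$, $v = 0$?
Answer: $-134232$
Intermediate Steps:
$V{\left(p \right)} = -52 + p^{2} - 69 p$
$\left(- 8 \left(- 2 F{\left(4,v \right)}\right) + 114\right) \left(V{\left(37 \right)} - 2712\right) = \left(- 8 \left(\left(-2\right) \left(-5\right)\right) + 114\right) \left(\left(-52 + 37^{2} - 2553\right) - 2712\right) = \left(\left(-8\right) 10 + 114\right) \left(\left(-52 + 1369 - 2553\right) - 2712\right) = \left(-80 + 114\right) \left(-1236 - 2712\right) = 34 \left(-3948\right) = -134232$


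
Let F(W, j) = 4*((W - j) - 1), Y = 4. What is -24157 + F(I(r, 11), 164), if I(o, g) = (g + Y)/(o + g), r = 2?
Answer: -322561/13 ≈ -24812.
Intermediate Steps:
I(o, g) = (4 + g)/(g + o) (I(o, g) = (g + 4)/(o + g) = (4 + g)/(g + o))
F(W, j) = -4 - 4*j + 4*W (F(W, j) = 4*(-1 + W - j) = -4 - 4*j + 4*W)
-24157 + F(I(r, 11), 164) = -24157 + (-4 - 4*164 + 4*((4 + 11)/(11 + 2))) = -24157 + (-4 - 656 + 4*(15/13)) = -24157 + (-4 - 656 + 60/13) = -24157 - 8520/13 = -322561/13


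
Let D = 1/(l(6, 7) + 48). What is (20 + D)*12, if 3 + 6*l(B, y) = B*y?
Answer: 26184/109 ≈ 240.22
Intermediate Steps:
l(B, y) = -½ + B*y/6 (l(B, y) = -½ + (B*y)/6 = -½ + B*y/6)
D = 2/109 (D = 1/((-½ + (⅙)*6*7) + 48) = 1/((-½ + 7) + 48) = 1/(13/2 + 48) = 1/(109/2) = 2/109 ≈ 0.018349)
(20 + D)*12 = (20 + 2/109)*12 = (2182/109)*12 = 26184/109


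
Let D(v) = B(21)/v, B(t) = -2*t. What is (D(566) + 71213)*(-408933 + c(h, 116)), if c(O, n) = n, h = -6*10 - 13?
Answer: -8238994475786/283 ≈ -2.9113e+10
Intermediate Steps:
h = -73 (h = -60 - 13 = -73)
D(v) = -42/v (D(v) = (-2*21)/v = -42/v)
(D(566) + 71213)*(-408933 + c(h, 116)) = (-42/566 + 71213)*(-408933 + 116) = (-42*1/566 + 71213)*(-408817) = (-21/283 + 71213)*(-408817) = (20153258/283)*(-408817) = -8238994475786/283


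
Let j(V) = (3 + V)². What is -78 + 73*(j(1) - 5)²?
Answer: 8755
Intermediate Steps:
-78 + 73*(j(1) - 5)² = -78 + 73*((3 + 1)² - 5)² = -78 + 73*(4² - 5)² = -78 + 73*(16 - 5)² = -78 + 73*11² = -78 + 73*121 = -78 + 8833 = 8755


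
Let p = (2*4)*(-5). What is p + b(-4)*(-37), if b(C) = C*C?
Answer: -632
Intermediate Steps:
p = -40 (p = 8*(-5) = -40)
b(C) = C²
p + b(-4)*(-37) = -40 + (-4)²*(-37) = -40 + 16*(-37) = -40 - 592 = -632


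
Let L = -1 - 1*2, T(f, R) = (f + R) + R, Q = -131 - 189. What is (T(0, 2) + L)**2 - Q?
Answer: 321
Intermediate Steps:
Q = -320
T(f, R) = f + 2*R (T(f, R) = (R + f) + R = f + 2*R)
L = -3 (L = -1 - 2 = -3)
(T(0, 2) + L)**2 - Q = ((0 + 2*2) - 3)**2 - 1*(-320) = ((0 + 4) - 3)**2 + 320 = (4 - 3)**2 + 320 = 1**2 + 320 = 1 + 320 = 321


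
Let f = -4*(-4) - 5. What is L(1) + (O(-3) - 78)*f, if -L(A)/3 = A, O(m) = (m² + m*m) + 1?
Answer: -652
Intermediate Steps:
O(m) = 1 + 2*m² (O(m) = (m² + m²) + 1 = 2*m² + 1 = 1 + 2*m²)
L(A) = -3*A
f = 11 (f = 16 - 5 = 11)
L(1) + (O(-3) - 78)*f = -3*1 + ((1 + 2*(-3)²) - 78)*11 = -3 + ((1 + 2*9) - 78)*11 = -3 + ((1 + 18) - 78)*11 = -3 + (19 - 78)*11 = -3 - 59*11 = -3 - 649 = -652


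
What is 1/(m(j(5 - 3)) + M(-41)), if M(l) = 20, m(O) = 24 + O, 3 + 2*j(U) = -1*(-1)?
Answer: 1/43 ≈ 0.023256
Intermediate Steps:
j(U) = -1 (j(U) = -3/2 + (-1*(-1))/2 = -3/2 + (½)*1 = -3/2 + ½ = -1)
1/(m(j(5 - 3)) + M(-41)) = 1/((24 - 1) + 20) = 1/(23 + 20) = 1/43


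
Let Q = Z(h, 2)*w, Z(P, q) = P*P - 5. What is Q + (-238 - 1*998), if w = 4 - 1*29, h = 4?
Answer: -1511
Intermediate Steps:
Z(P, q) = -5 + P² (Z(P, q) = P² - 5 = -5 + P²)
w = -25 (w = 4 - 29 = -25)
Q = -275 (Q = (-5 + 4²)*(-25) = (-5 + 16)*(-25) = 11*(-25) = -275)
Q + (-238 - 1*998) = -275 + (-238 - 1*998) = -275 + (-238 - 998) = -275 - 1236 = -1511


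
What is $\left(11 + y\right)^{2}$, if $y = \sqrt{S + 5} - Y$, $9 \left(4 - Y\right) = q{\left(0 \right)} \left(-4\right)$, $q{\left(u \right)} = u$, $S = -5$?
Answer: $49$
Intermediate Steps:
$Y = 4$ ($Y = 4 - \frac{0 \left(-4\right)}{9} = 4 - 0 = 4 + 0 = 4$)
$y = -4$ ($y = \sqrt{-5 + 5} - 4 = \sqrt{0} - 4 = 0 - 4 = -4$)
$\left(11 + y\right)^{2} = \left(11 - 4\right)^{2} = 7^{2} = 49$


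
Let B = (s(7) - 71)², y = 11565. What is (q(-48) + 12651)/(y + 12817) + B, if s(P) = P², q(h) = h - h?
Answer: 11813539/24382 ≈ 484.52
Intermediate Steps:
q(h) = 0
B = 484 (B = (7² - 71)² = (49 - 71)² = (-22)² = 484)
(q(-48) + 12651)/(y + 12817) + B = (0 + 12651)/(11565 + 12817) + 484 = 12651/24382 + 484 = 11813539/24382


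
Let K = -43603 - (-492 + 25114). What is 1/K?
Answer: -1/68225 ≈ -1.4657e-5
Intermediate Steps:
K = -68225 (K = -43603 - 1*24622 = -43603 - 24622 = -68225)
1/K = 1/(-68225) = -1/68225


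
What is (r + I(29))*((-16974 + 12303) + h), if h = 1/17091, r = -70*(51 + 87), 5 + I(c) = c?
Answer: 256420576720/5697 ≈ 4.5010e+7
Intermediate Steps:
I(c) = -5 + c
r = -9660 (r = -70*138 = -9660)
h = 1/17091 ≈ 5.8510e-5
(r + I(29))*((-16974 + 12303) + h) = (-9660 + (-5 + 29))*((-16974 + 12303) + 1/17091) = (-9660 + 24)*(-4671 + 1/17091) = -9636*(-79832060/17091) = 256420576720/5697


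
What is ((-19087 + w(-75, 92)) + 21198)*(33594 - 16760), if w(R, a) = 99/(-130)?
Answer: 2309044027/65 ≈ 3.5524e+7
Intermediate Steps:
w(R, a) = -99/130 (w(R, a) = 99*(-1/130) = -99/130)
((-19087 + w(-75, 92)) + 21198)*(33594 - 16760) = ((-19087 - 99/130) + 21198)*(33594 - 16760) = (-2481409/130 + 21198)*16834 = (274331/130)*16834 = 2309044027/65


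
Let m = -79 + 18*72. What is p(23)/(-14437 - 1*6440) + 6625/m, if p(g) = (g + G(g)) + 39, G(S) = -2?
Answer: 46079035/8469103 ≈ 5.4408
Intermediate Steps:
m = 1217 (m = -79 + 1296 = 1217)
p(g) = 37 + g (p(g) = (g - 2) + 39 = (-2 + g) + 39 = 37 + g)
p(23)/(-14437 - 1*6440) + 6625/m = (37 + 23)/(-14437 - 1*6440) + 6625/1217 = 60/(-14437 - 6440) + 6625*(1/1217) = 60/(-20877) + 6625/1217 = 60*(-1/20877) + 6625/1217 = -20/6959 + 6625/1217 = 46079035/8469103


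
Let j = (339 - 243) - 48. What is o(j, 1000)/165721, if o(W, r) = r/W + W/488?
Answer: 7661/60653886 ≈ 0.00012631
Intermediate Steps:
j = 48 (j = 96 - 48 = 48)
o(W, r) = W/488 + r/W (o(W, r) = r/W + W*(1/488) = r/W + W/488 = W/488 + r/W)
o(j, 1000)/165721 = ((1/488)*48 + 1000/48)/165721 = (6/61 + 1000*(1/48))*(1/165721) = (6/61 + 125/6)*(1/165721) = (7661/366)*(1/165721) = 7661/60653886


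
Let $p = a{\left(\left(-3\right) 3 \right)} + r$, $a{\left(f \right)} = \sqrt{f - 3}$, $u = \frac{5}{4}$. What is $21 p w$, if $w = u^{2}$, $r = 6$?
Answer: $\frac{1575}{8} + \frac{525 i \sqrt{3}}{8} \approx 196.88 + 113.67 i$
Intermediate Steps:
$u = \frac{5}{4}$ ($u = 5 \cdot \frac{1}{4} = \frac{5}{4} \approx 1.25$)
$a{\left(f \right)} = \sqrt{-3 + f}$
$w = \frac{25}{16}$ ($w = \left(\frac{5}{4}\right)^{2} = \frac{25}{16} \approx 1.5625$)
$p = 6 + 2 i \sqrt{3}$ ($p = \sqrt{-3 - 9} + 6 = \sqrt{-12} + 6 = 2 i \sqrt{3} + 6 = 6 + 2 i \sqrt{3} \approx 6.0 + 3.4641 i$)
$21 p w = 21 \left(6 + 2 i \sqrt{3}\right) \frac{25}{16} = \left(126 + 42 i \sqrt{3}\right) \frac{25}{16} = \frac{1575}{8} + \frac{525 i \sqrt{3}}{8}$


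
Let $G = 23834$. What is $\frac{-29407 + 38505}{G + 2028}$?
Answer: $\frac{4549}{12931} \approx 0.35179$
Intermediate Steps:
$\frac{-29407 + 38505}{G + 2028} = \frac{-29407 + 38505}{23834 + 2028} = \frac{9098}{25862} = 9098 \cdot \frac{1}{25862} = \frac{4549}{12931}$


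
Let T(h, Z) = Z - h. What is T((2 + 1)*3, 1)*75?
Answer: -600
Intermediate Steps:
T((2 + 1)*3, 1)*75 = (1 - (2 + 1)*3)*75 = (1 - 3*3)*75 = (1 - 1*9)*75 = (1 - 9)*75 = -8*75 = -600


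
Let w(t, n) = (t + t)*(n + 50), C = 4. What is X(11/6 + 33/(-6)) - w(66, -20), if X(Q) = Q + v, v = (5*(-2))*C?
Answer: -12011/3 ≈ -4003.7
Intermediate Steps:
v = -40 (v = (5*(-2))*4 = -10*4 = -40)
w(t, n) = 2*t*(50 + n) (w(t, n) = (2*t)*(50 + n) = 2*t*(50 + n))
X(Q) = -40 + Q (X(Q) = Q - 40 = -40 + Q)
X(11/6 + 33/(-6)) - w(66, -20) = (-40 + (11/6 + 33/(-6))) - 2*66*(50 - 20) = (-40 + (11*(⅙) + 33*(-⅙))) - 2*66*30 = (-40 + (11/6 - 11/2)) - 1*3960 = (-40 - 11/3) - 3960 = -131/3 - 3960 = -12011/3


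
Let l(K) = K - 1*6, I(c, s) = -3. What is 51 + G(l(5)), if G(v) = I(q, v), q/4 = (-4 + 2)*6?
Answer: 48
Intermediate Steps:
q = -48 (q = 4*((-4 + 2)*6) = 4*(-2*6) = 4*(-12) = -48)
l(K) = -6 + K (l(K) = K - 6 = -6 + K)
G(v) = -3
51 + G(l(5)) = 51 - 3 = 48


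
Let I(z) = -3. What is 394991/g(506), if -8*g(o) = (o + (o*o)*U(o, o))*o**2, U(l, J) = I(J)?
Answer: 394991/24566718209 ≈ 1.6078e-5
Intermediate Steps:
U(l, J) = -3
g(o) = -o**2*(o - 3*o**2)/8 (g(o) = -(o + (o*o)*(-3))*o**2/8 = -(o + o**2*(-3))*o**2/8 = -(o - 3*o**2)*o**2/8 = -o**2*(o - 3*o**2)/8)
394991/g(506) = 394991/(((1/8)*506**3*(-1 + 3*506))) = 394991/(((1/8)*129554216*(-1 + 1518))) = 394991/(((1/8)*129554216*1517)) = 394991/24566718209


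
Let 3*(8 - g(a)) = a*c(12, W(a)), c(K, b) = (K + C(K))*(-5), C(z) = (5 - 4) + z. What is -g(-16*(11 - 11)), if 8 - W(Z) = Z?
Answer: -8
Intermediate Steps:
C(z) = 1 + z
W(Z) = 8 - Z
c(K, b) = -5 - 10*K (c(K, b) = (K + (1 + K))*(-5) = (1 + 2*K)*(-5) = -5 - 10*K)
g(a) = 8 + 125*a/3 (g(a) = 8 - a*(-5 - 10*12)/3 = 8 - a*(-5 - 120)/3 = 8 - a*(-125)/3 = 8 - (-125)*a/3 = 8 + 125*a/3)
-g(-16*(11 - 11)) = -(8 + 125*(-16*(11 - 11))/3) = -(8 + 125*(-16*0)/3) = -(8 + (125/3)*0) = -(8 + 0) = -1*8 = -8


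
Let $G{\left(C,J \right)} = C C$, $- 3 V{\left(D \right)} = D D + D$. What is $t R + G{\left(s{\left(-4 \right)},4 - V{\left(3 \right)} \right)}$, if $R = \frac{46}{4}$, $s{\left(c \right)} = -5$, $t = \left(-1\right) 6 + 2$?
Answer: $-21$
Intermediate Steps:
$t = -4$ ($t = -6 + 2 = -4$)
$V{\left(D \right)} = - \frac{D}{3} - \frac{D^{2}}{3}$ ($V{\left(D \right)} = - \frac{D D + D}{3} = - \frac{D^{2} + D}{3} = - \frac{D + D^{2}}{3} = - \frac{D}{3} - \frac{D^{2}}{3}$)
$R = \frac{23}{2}$ ($R = 46 \cdot \frac{1}{4} = \frac{23}{2} \approx 11.5$)
$G{\left(C,J \right)} = C^{2}$
$t R + G{\left(s{\left(-4 \right)},4 - V{\left(3 \right)} \right)} = \left(-4\right) \frac{23}{2} + \left(-5\right)^{2} = -46 + 25 = -21$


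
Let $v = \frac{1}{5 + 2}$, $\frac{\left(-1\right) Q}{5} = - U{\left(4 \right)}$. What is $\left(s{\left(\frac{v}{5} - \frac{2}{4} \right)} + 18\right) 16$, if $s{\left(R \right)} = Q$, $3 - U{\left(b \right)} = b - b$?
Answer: $528$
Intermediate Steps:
$U{\left(b \right)} = 3$ ($U{\left(b \right)} = 3 - \left(b - b\right) = 3 - 0 = 3 + 0 = 3$)
$Q = 15$ ($Q = - 5 \left(\left(-1\right) 3\right) = \left(-5\right) \left(-3\right) = 15$)
$v = \frac{1}{7} \approx 0.14286$
$s{\left(R \right)} = 15$
$\left(s{\left(\frac{v}{5} - \frac{2}{4} \right)} + 18\right) 16 = \left(15 + 18\right) 16 = 33 \cdot 16 = 528$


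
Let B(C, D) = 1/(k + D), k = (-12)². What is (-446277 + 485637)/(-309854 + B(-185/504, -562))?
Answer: -5484160/43172991 ≈ -0.12703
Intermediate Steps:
k = 144
B(C, D) = 1/(144 + D)
(-446277 + 485637)/(-309854 + B(-185/504, -562)) = (-446277 + 485637)/(-309854 + 1/(144 - 562)) = 39360/(-309854 + 1/(-418)) = 39360/(-309854 - 1/418) = 39360/(-129518973/418) = 39360*(-418/129518973) = -5484160/43172991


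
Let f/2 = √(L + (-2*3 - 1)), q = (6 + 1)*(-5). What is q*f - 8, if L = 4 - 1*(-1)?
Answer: -8 - 70*I*√2 ≈ -8.0 - 98.995*I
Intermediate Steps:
L = 5 (L = 4 + 1 = 5)
q = -35 (q = 7*(-5) = -35)
f = 2*I*√2 (f = 2*√(5 + (-2*3 - 1)) = 2*√(5 + (-6 - 1)) = 2*√(5 - 7) = 2*√(-2) = 2*(I*√2) = 2*I*√2 ≈ 2.8284*I)
q*f - 8 = -70*I*√2 - 8 = -8 - 70*I*√2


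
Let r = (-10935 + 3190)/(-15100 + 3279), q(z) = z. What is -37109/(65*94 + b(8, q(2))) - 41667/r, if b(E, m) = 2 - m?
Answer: -120389642719/1892878 ≈ -63601.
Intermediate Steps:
r = 7745/11821 (r = -7745/(-11821) = -7745*(-1/11821) = 7745/11821 ≈ 0.65519)
-37109/(65*94 + b(8, q(2))) - 41667/r = -37109/(65*94 + (2 - 1*2)) - 41667/7745/11821 = -37109/(6110 + (2 - 2)) - 41667*11821/7745 = -37109/(6110 + 0) - 492545607/7745 = -37109/6110 - 492545607/7745 = -120389642719/1892878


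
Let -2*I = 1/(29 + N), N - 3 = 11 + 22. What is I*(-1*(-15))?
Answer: -3/26 ≈ -0.11538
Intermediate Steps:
N = 36 (N = 3 + (11 + 22) = 3 + 33 = 36)
I = -1/130 (I = -1/(2*(29 + 36)) = -1/2/65 = -1/2*1/65 = -1/130 ≈ -0.0076923)
I*(-1*(-15)) = -(-1)*(-15)/130 = -1/130*15 = -3/26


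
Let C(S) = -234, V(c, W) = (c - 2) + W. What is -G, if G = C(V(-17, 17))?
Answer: 234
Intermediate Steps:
V(c, W) = -2 + W + c (V(c, W) = (-2 + c) + W = -2 + W + c)
G = -234
-G = -1*(-234) = 234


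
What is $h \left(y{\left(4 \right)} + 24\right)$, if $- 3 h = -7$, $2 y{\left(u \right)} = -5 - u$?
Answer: $\frac{91}{2} \approx 45.5$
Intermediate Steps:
$y{\left(u \right)} = - \frac{5}{2} - \frac{u}{2}$ ($y{\left(u \right)} = \frac{-5 - u}{2} = - \frac{5}{2} - \frac{u}{2}$)
$h = \frac{7}{3}$ ($h = \left(- \frac{1}{3}\right) \left(-7\right) = \frac{7}{3} \approx 2.3333$)
$h \left(y{\left(4 \right)} + 24\right) = \frac{7 \left(\left(- \frac{5}{2} - 2\right) + 24\right)}{3} = \frac{7 \left(- \frac{9}{2} + 24\right)}{3} = \frac{7}{3} \cdot \frac{39}{2} = \frac{91}{2}$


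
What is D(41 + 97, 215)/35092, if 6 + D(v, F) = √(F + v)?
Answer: -3/17546 + √353/35092 ≈ 0.00036442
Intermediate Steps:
D(v, F) = -6 + √(F + v)
D(41 + 97, 215)/35092 = (-6 + √(215 + (41 + 97)))/35092 = (-6 + √(215 + 138))*(1/35092) = (-6 + √353)*(1/35092) = -3/17546 + √353/35092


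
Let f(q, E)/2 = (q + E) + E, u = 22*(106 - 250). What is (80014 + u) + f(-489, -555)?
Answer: 73648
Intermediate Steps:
u = -3168 (u = 22*(-144) = -3168)
f(q, E) = 2*q + 4*E (f(q, E) = 2*((q + E) + E) = 2*((E + q) + E) = 2*(q + 2*E) = 2*q + 4*E)
(80014 + u) + f(-489, -555) = (80014 - 3168) + (2*(-489) + 4*(-555)) = 76846 + (-978 - 2220) = 76846 - 3198 = 73648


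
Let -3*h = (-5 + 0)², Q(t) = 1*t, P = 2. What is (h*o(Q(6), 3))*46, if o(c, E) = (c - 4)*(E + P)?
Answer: -11500/3 ≈ -3833.3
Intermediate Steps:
Q(t) = t
o(c, E) = (-4 + c)*(2 + E) (o(c, E) = (c - 4)*(E + 2) = (-4 + c)*(2 + E))
h = -25/3 (h = -(-5 + 0)²/3 = -⅓*(-5)² = -⅓*25 = -25/3 ≈ -8.3333)
(h*o(Q(6), 3))*46 = -25*(-8 - 4*3 + 2*6 + 3*6)/3*46 = -25*(-8 - 12 + 12 + 18)/3*46 = -25/3*10*46 = -250/3*46 = -11500/3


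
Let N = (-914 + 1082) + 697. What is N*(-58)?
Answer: -50170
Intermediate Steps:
N = 865 (N = 168 + 697 = 865)
N*(-58) = 865*(-58) = -50170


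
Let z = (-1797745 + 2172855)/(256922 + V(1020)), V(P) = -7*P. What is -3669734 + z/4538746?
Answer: -2080183311229333969/566848526686 ≈ -3.6697e+6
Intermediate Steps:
z = 187555/124891 (z = (-1797745 + 2172855)/(256922 - 7*1020) = 375110/(256922 - 7140) = 375110/249782 = 375110*(1/249782) = 187555/124891 ≈ 1.5017)
-3669734 + z/4538746 = -3669734 + (187555/124891)/4538746 = -3669734 + (187555/124891)*(1/4538746) = -3669734 + 187555/566848526686 = -2080183311229333969/566848526686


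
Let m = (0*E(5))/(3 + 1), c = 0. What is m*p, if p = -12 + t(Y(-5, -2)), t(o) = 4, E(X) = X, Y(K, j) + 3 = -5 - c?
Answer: 0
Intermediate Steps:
Y(K, j) = -8 (Y(K, j) = -3 + (-5 - 1*0) = -3 + (-5 + 0) = -3 - 5 = -8)
p = -8 (p = -12 + 4 = -8)
m = 0 (m = (0*5)/(3 + 1) = 0/4 = 0*(¼) = 0)
m*p = 0*(-8) = 0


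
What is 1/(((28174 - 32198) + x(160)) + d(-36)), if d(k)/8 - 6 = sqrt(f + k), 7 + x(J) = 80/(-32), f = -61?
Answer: -15942/63561673 - 32*I*sqrt(97)/63561673 ≈ -0.00025081 - 4.9584e-6*I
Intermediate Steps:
x(J) = -19/2 (x(J) = -7 + 80/(-32) = -7 + 80*(-1/32) = -7 - 5/2 = -19/2)
d(k) = 48 + 8*sqrt(-61 + k)
1/(((28174 - 32198) + x(160)) + d(-36)) = 1/(((28174 - 32198) - 19/2) + (48 + 8*sqrt(-61 - 36))) = 1/((-4024 - 19/2) + (48 + 8*sqrt(-97))) = 1/(-8067/2 + (48 + 8*(I*sqrt(97)))) = 1/(-8067/2 + (48 + 8*I*sqrt(97))) = 1/(-7971/2 + 8*I*sqrt(97))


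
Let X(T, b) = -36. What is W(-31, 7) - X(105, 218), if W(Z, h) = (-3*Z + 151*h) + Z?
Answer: 1155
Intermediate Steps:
W(Z, h) = -2*Z + 151*h
W(-31, 7) - X(105, 218) = (-2*(-31) + 151*7) - 1*(-36) = (62 + 1057) + 36 = 1119 + 36 = 1155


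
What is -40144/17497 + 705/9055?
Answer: -70233707/31687067 ≈ -2.2165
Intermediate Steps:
-40144/17497 + 705/9055 = -40144*1/17497 + 705*(1/9055) = -40144/17497 + 141/1811 = -70233707/31687067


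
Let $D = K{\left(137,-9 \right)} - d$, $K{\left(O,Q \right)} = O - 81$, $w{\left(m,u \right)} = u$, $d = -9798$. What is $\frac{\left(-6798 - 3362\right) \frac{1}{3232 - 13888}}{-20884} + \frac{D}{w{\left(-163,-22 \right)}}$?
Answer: $- \frac{68528388673}{152996184} \approx -447.91$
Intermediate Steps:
$K{\left(O,Q \right)} = -81 + O$
$D = 9854$ ($D = \left(-81 + 137\right) - -9798 = 56 + 9798 = 9854$)
$\frac{\left(-6798 - 3362\right) \frac{1}{3232 - 13888}}{-20884} + \frac{D}{w{\left(-163,-22 \right)}} = \frac{\left(-6798 - 3362\right) \frac{1}{3232 - 13888}}{-20884} + \frac{9854}{-22} = - \frac{10160}{-10656} \left(- \frac{1}{20884}\right) + 9854 \left(- \frac{1}{22}\right) = \left(-10160\right) \left(- \frac{1}{10656}\right) \left(- \frac{1}{20884}\right) - \frac{4927}{11} = \frac{635}{666} \left(- \frac{1}{20884}\right) - \frac{4927}{11} = - \frac{635}{13908744} - \frac{4927}{11} = - \frac{68528388673}{152996184}$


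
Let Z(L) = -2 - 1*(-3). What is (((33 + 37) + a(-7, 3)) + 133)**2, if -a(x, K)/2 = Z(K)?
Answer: 40401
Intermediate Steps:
Z(L) = 1 (Z(L) = -2 + 3 = 1)
a(x, K) = -2 (a(x, K) = -2*1 = -2)
(((33 + 37) + a(-7, 3)) + 133)**2 = (((33 + 37) - 2) + 133)**2 = ((70 - 2) + 133)**2 = (68 + 133)**2 = 201**2 = 40401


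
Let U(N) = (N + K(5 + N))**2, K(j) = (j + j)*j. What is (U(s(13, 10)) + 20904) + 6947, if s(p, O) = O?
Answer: 239451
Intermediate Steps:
K(j) = 2*j**2 (K(j) = (2*j)*j = 2*j**2)
U(N) = (N + 2*(5 + N)**2)**2
(U(s(13, 10)) + 20904) + 6947 = ((10 + 2*(5 + 10)**2)**2 + 20904) + 6947 = ((10 + 2*15**2)**2 + 20904) + 6947 = ((10 + 2*225)**2 + 20904) + 6947 = ((10 + 450)**2 + 20904) + 6947 = (460**2 + 20904) + 6947 = (211600 + 20904) + 6947 = 232504 + 6947 = 239451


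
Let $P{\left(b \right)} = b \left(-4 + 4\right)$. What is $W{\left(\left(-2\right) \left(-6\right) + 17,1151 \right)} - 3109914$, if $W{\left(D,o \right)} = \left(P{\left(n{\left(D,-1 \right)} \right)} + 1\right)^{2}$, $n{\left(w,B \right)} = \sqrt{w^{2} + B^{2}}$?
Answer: $-3109913$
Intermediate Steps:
$n{\left(w,B \right)} = \sqrt{B^{2} + w^{2}}$
$P{\left(b \right)} = 0$ ($P{\left(b \right)} = b 0 = 0$)
$W{\left(D,o \right)} = 1$ ($W{\left(D,o \right)} = \left(0 + 1\right)^{2} = 1^{2} = 1$)
$W{\left(\left(-2\right) \left(-6\right) + 17,1151 \right)} - 3109914 = 1 - 3109914 = -3109913$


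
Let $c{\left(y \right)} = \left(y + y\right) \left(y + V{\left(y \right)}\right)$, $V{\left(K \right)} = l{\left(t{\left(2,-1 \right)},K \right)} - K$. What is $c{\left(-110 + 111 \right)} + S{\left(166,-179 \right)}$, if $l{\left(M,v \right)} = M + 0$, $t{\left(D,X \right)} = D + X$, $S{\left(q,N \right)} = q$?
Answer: $168$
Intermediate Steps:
$l{\left(M,v \right)} = M$
$V{\left(K \right)} = 1 - K$ ($V{\left(K \right)} = \left(2 - 1\right) - K = 1 - K$)
$c{\left(y \right)} = 2 y$ ($c{\left(y \right)} = \left(y + y\right) \left(y - \left(-1 + y\right)\right) = 2 y 1 = 2 y$)
$c{\left(-110 + 111 \right)} + S{\left(166,-179 \right)} = 2 \left(-110 + 111\right) + 166 = 2 \cdot 1 + 166 = 2 + 166 = 168$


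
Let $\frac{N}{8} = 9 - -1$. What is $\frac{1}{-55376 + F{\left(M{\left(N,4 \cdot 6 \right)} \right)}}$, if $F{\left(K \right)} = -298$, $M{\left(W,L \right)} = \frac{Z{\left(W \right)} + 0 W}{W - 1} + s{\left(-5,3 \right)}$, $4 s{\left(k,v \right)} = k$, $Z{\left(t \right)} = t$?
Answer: $- \frac{1}{55674} \approx -1.7962 \cdot 10^{-5}$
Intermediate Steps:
$N = 80$ ($N = 8 \left(9 - -1\right) = 8 \left(9 + 1\right) = 8 \cdot 10 = 80$)
$s{\left(k,v \right)} = \frac{k}{4}$
$M{\left(W,L \right)} = - \frac{5}{4} + \frac{W}{-1 + W}$ ($M{\left(W,L \right)} = \frac{W + 0 W}{W - 1} + \frac{1}{4} \left(-5\right) = \frac{W + 0}{-1 + W} - \frac{5}{4} = \frac{W}{-1 + W} - \frac{5}{4} = - \frac{5}{4} + \frac{W}{-1 + W}$)
$\frac{1}{-55376 + F{\left(M{\left(N,4 \cdot 6 \right)} \right)}} = \frac{1}{-55376 - 298} = \frac{1}{-55674} = - \frac{1}{55674}$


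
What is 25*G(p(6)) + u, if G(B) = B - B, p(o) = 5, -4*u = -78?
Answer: 39/2 ≈ 19.500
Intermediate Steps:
u = 39/2 (u = -¼*(-78) = 39/2 ≈ 19.500)
G(B) = 0
25*G(p(6)) + u = 25*0 + 39/2 = 0 + 39/2 = 39/2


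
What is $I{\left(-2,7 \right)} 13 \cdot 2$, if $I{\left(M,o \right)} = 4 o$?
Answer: $728$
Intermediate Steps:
$I{\left(-2,7 \right)} 13 \cdot 2 = 4 \cdot 7 \cdot 13 \cdot 2 = 28 \cdot 13 \cdot 2 = 364 \cdot 2 = 728$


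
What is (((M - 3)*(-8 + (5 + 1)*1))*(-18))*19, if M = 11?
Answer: 5472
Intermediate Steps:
(((M - 3)*(-8 + (5 + 1)*1))*(-18))*19 = (((11 - 3)*(-8 + (5 + 1)*1))*(-18))*19 = ((8*(-8 + 6*1))*(-18))*19 = ((8*(-8 + 6))*(-18))*19 = ((8*(-2))*(-18))*19 = -16*(-18)*19 = 288*19 = 5472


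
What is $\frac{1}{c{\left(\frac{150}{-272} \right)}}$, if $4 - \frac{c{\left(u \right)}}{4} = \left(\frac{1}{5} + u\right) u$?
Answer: $\frac{4624}{70399} \approx 0.065683$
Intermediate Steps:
$c{\left(u \right)} = 16 - 4 u \left(\frac{1}{5} + u\right)$ ($c{\left(u \right)} = 16 - 4 \left(\frac{1}{5} + u\right) u = 16 - 4 u \left(\frac{1}{5} + u\right)$)
$\frac{1}{c{\left(\frac{150}{-272} \right)}} = \frac{1}{16 - 4 \left(\frac{150}{-272}\right)^{2} - \frac{4 \frac{150}{-272}}{5}} = \frac{1}{16 - 4 \left(150 \left(- \frac{1}{272}\right)\right)^{2} - \frac{4 \cdot 150 \left(- \frac{1}{272}\right)}{5}} = \frac{1}{16 - 4 \left(- \frac{75}{136}\right)^{2} - - \frac{15}{34}} = \frac{1}{16 - \frac{5625}{4624} + \frac{15}{34}} = \frac{1}{\frac{70399}{4624}} = \frac{4624}{70399}$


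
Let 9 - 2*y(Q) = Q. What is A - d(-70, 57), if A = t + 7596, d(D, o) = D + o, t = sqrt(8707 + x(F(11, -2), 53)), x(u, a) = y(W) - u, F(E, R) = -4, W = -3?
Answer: 7609 + sqrt(8717) ≈ 7702.4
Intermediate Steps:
y(Q) = 9/2 - Q/2
x(u, a) = 6 - u (x(u, a) = (9/2 - 1/2*(-3)) - u = (9/2 + 3/2) - u = 6 - u)
t = sqrt(8717) (t = sqrt(8707 + (6 - 1*(-4))) = sqrt(8707 + (6 + 4)) = sqrt(8707 + 10) = sqrt(8717) ≈ 93.365)
A = 7596 + sqrt(8717) (A = sqrt(8717) + 7596 = 7596 + sqrt(8717) ≈ 7689.4)
A - d(-70, 57) = (7596 + sqrt(8717)) - (-70 + 57) = (7596 + sqrt(8717)) - 1*(-13) = (7596 + sqrt(8717)) + 13 = 7609 + sqrt(8717)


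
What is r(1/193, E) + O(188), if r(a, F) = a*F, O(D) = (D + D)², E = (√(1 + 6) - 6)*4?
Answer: 27285544/193 + 4*√7/193 ≈ 1.4138e+5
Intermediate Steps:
E = -24 + 4*√7 (E = (√7 - 6)*4 = (-6 + √7)*4 = -24 + 4*√7 ≈ -13.417)
O(D) = 4*D² (O(D) = (2*D)² = 4*D²)
r(a, F) = F*a
r(1/193, E) + O(188) = (-24 + 4*√7)/193 + 4*188² = (-24 + 4*√7)*(1/193) + 4*35344 = (-24/193 + 4*√7/193) + 141376 = 27285544/193 + 4*√7/193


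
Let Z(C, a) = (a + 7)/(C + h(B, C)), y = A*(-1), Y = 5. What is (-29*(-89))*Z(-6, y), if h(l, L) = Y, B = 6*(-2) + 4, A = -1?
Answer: -20648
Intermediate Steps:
B = -8 (B = -12 + 4 = -8)
h(l, L) = 5
y = 1 (y = -1*(-1) = 1)
Z(C, a) = (7 + a)/(5 + C) (Z(C, a) = (a + 7)/(C + 5) = (7 + a)/(5 + C))
(-29*(-89))*Z(-6, y) = (-29*(-89))*((7 + 1)/(5 - 6)) = 2581*(8/(-1)) = 2581*(-1*8) = 2581*(-8) = -20648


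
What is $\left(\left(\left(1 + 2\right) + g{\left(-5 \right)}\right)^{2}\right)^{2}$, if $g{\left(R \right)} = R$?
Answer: $16$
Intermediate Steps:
$\left(\left(\left(1 + 2\right) + g{\left(-5 \right)}\right)^{2}\right)^{2} = \left(\left(\left(1 + 2\right) - 5\right)^{2}\right)^{2} = \left(\left(3 - 5\right)^{2}\right)^{2} = \left(\left(-2\right)^{2}\right)^{2} = 4^{2} = 16$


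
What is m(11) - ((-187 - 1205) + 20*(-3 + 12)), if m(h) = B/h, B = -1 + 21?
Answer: 13352/11 ≈ 1213.8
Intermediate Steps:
B = 20
m(h) = 20/h
m(11) - ((-187 - 1205) + 20*(-3 + 12)) = 20/11 - ((-187 - 1205) + 20*(-3 + 12)) = 20*(1/11) - (-1392 + 20*9) = 20/11 - (-1392 + 180) = 20/11 - 1*(-1212) = 20/11 + 1212 = 13352/11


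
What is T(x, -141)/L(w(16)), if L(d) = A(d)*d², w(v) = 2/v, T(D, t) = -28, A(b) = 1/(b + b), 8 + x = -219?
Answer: -448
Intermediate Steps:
x = -227 (x = -8 - 219 = -227)
A(b) = 1/(2*b)
L(d) = d/2 (L(d) = (1/(2*d))*d² = d/2)
T(x, -141)/L(w(16)) = -28/((2/16)/2) = -28/((2*(1/16))/2) = -28/((½)*(⅛)) = -28/1/16 = -28*16 = -448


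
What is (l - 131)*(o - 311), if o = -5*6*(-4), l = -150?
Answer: 53671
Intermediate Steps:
o = 120 (o = -30*(-4) = 120)
(l - 131)*(o - 311) = (-150 - 131)*(120 - 311) = -281*(-191) = 53671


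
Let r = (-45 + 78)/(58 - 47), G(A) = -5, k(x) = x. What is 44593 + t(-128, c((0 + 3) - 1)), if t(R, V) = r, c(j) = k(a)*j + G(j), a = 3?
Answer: 44596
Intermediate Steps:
r = 3 (r = 33/11 = 33*(1/11) = 3)
c(j) = -5 + 3*j (c(j) = 3*j - 5 = -5 + 3*j)
t(R, V) = 3
44593 + t(-128, c((0 + 3) - 1)) = 44593 + 3 = 44596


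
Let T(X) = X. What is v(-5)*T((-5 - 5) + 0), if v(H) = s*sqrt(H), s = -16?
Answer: 160*I*sqrt(5) ≈ 357.77*I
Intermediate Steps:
v(H) = -16*sqrt(H)
v(-5)*T((-5 - 5) + 0) = (-16*I*sqrt(5))*((-5 - 5) + 0) = (-16*I*sqrt(5))*(-10 + 0) = -16*I*sqrt(5)*(-10) = 160*I*sqrt(5)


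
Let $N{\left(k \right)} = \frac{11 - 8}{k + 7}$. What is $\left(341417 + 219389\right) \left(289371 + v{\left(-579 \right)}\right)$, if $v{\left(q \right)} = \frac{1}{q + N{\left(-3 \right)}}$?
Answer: $\frac{375355934625914}{2313} \approx 1.6228 \cdot 10^{11}$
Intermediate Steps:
$N{\left(k \right)} = \frac{3}{7 + k}$
$v{\left(q \right)} = \frac{1}{\frac{3}{4} + q}$ ($v{\left(q \right)} = \frac{1}{q + \frac{3}{7 - 3}} = \frac{1}{q + \frac{3}{4}} = \frac{1}{\frac{3}{4} + q}$)
$\left(341417 + 219389\right) \left(289371 + v{\left(-579 \right)}\right) = \left(341417 + 219389\right) \left(289371 + \frac{4}{3 + 4 \left(-579\right)}\right) = 560806 \left(289371 + \frac{4}{3 - 2316}\right) = 560806 \left(289371 + \frac{4}{-2313}\right) = 560806 \left(289371 + 4 \left(- \frac{1}{2313}\right)\right) = 560806 \left(289371 - \frac{4}{2313}\right) = 560806 \cdot \frac{669315119}{2313} = \frac{375355934625914}{2313}$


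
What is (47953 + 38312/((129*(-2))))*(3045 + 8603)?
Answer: 71830665088/129 ≈ 5.5683e+8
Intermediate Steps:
(47953 + 38312/((129*(-2))))*(3045 + 8603) = (47953 + 38312/(-258))*11648 = (47953 + 38312*(-1/258))*11648 = (47953 - 19156/129)*11648 = (6166781/129)*11648 = 71830665088/129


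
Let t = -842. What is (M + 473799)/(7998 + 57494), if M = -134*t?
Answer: 586627/65492 ≈ 8.9572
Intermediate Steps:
M = 112828 (M = -134*(-842) = 112828)
(M + 473799)/(7998 + 57494) = (112828 + 473799)/(7998 + 57494) = 586627/65492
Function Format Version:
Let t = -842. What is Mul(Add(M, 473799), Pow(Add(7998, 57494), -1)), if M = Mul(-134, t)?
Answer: Rational(586627, 65492) ≈ 8.9572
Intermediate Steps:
M = 112828 (M = Mul(-134, -842) = 112828)
Mul(Add(M, 473799), Pow(Add(7998, 57494), -1)) = Mul(Add(112828, 473799), Pow(Add(7998, 57494), -1)) = Mul(586627, Pow(65492, -1)) = Mul(586627, Rational(1, 65492)) = Rational(586627, 65492)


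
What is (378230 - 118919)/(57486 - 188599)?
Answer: -259311/131113 ≈ -1.9778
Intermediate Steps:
(378230 - 118919)/(57486 - 188599) = 259311/(-131113) = 259311*(-1/131113) = -259311/131113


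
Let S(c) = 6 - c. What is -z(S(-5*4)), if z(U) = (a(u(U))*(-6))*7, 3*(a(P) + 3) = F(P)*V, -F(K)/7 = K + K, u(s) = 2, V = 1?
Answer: -518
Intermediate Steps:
F(K) = -14*K (F(K) = -7*(K + K) = -14*K)
a(P) = -3 - 14*P/3 (a(P) = -3 + (-14*P*1)/3 = -3 + (-14*P)/3 = -3 - 14*P/3)
z(U) = 518 (z(U) = ((-3 - 14/3*2)*(-6))*7 = ((-3 - 28/3)*(-6))*7 = -37/3*(-6)*7 = 74*7 = 518)
-z(S(-5*4)) = -1*518 = -518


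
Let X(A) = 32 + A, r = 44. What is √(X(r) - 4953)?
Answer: I*√4877 ≈ 69.836*I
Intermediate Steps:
√(X(r) - 4953) = √((32 + 44) - 4953) = √(76 - 4953) = √(-4877) = I*√4877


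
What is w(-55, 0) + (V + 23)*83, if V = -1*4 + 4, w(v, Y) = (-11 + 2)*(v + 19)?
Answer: 2233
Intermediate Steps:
w(v, Y) = -171 - 9*v (w(v, Y) = -9*(19 + v) = -171 - 9*v)
V = 0 (V = -4 + 4 = 0)
w(-55, 0) + (V + 23)*83 = (-171 - 9*(-55)) + (0 + 23)*83 = (-171 + 495) + 23*83 = 324 + 1909 = 2233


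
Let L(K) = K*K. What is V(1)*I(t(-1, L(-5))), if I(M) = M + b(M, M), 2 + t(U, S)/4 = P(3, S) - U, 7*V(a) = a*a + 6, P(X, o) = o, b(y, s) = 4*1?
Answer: 100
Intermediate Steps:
b(y, s) = 4
L(K) = K²
V(a) = 6/7 + a²/7 (V(a) = (a*a + 6)/7 = (a² + 6)/7 = (6 + a²)/7 = 6/7 + a²/7)
t(U, S) = -8 - 4*U + 4*S (t(U, S) = -8 + 4*(S - U) = -8 + (-4*U + 4*S) = -8 - 4*U + 4*S)
I(M) = 4 + M (I(M) = M + 4 = 4 + M)
V(1)*I(t(-1, L(-5))) = (6/7 + (⅐)*1²)*(4 + (-8 - 4*(-1) + 4*(-5)²)) = (6/7 + (⅐)*1)*(4 + (-8 + 4 + 4*25)) = (6/7 + ⅐)*(4 + (-8 + 4 + 100)) = 1*(4 + 96) = 1*100 = 100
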